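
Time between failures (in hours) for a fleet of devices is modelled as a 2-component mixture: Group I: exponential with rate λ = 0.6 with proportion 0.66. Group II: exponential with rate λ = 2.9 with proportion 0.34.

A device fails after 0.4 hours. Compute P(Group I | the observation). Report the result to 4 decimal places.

The responsibility of component k is w_k f_k(x) divided by Σ_j w_j f_j(x).
Evaluate each component's likelihood at the observed value:
  f_I = 0.471977
  f_II = 0.90911
Weight by the priors:
  w_I·f_I = 0.66 × 0.471977 = 0.311505
  w_II·f_II = 0.34 × 0.90911 = 0.309097
Marginal: 0.311505 + 0.309097 = 0.620602
Responsibility of Group I: 0.311505 / 0.620602 ≈ 0.5019

0.5019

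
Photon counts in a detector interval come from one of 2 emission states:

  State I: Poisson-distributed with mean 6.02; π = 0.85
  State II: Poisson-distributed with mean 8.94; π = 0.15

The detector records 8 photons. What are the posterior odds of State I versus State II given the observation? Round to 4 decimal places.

The posterior odds equal the prior odds times the likelihood ratio: (w_i/w_j)·(f_i(x)/f_j(x)).
Poisson probabilities:
  L_I = 0.103944
  L_II = 0.132613
Posterior odds = (w_I·L_I) / (w_II·L_II) = (0.85·0.103944) / (0.15·0.132613) = 0.0883522 / 0.019892 ≈ 4.4416

4.4416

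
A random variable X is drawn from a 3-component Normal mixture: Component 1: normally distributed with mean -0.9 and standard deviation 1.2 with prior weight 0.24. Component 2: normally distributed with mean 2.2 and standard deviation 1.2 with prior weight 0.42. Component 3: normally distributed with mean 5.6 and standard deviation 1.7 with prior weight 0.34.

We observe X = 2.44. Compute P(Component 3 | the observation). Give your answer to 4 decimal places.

0.0929

The responsibility of component k is w_k f_k(x) divided by Σ_j w_j f_j(x).
Normal densities:
  L_1 = (1/(1.2·√(2π)))·exp(−(2.44−-0.9)²/(2·1.2²)) = 0.332452·exp(-3.87347) = 0.00691037
  L_2 = (1/(1.2·√(2π)))·exp(−(2.44−2.2)²/(2·1.2²)) = 0.332452·exp(-0.02000) = 0.325869
  L_3 = (1/(1.7·√(2π)))·exp(−(2.44−5.6)²/(2·1.7²)) = 0.234672·exp(-1.72761) = 0.0417031
Weight by the priors:
  w_1·L_1 = 0.24 × 0.00691037 = 0.00165849
  w_2·L_2 = 0.42 × 0.325869 = 0.136865
  w_3·L_3 = 0.34 × 0.0417031 = 0.0141791
Evidence: 0.00165849 + 0.136865 + 0.0141791 = 0.152702
P(Component 3 | the observation) ≈ 0.0929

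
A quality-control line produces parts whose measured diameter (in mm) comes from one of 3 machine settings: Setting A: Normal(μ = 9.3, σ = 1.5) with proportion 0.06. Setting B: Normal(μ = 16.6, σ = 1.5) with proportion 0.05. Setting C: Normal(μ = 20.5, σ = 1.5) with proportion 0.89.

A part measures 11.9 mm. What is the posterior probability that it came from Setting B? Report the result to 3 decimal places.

Posterior ∝ prior × likelihood, so P(k | x) ∝ π_k f_k(x); normalise over all components.
Evaluate each component's likelihood at the observed value:
  p_A = (1/(1.5·√(2π)))·exp(−(11.9−9.3)²/(2·1.5²)) = 0.265962·exp(-1.50222) = 0.0592123
  p_B = (1/(1.5·√(2π)))·exp(−(11.9−16.6)²/(2·1.5²)) = 0.265962·exp(-4.90889) = 0.00196298
  p_C = (1/(1.5·√(2π)))·exp(−(11.9−20.5)²/(2·1.5²)) = 0.265962·exp(-16.43556) = 1.93619e-08
Unnormalised posteriors:
  π_A·p_A = 0.06 × 0.0592123 = 0.00355274
  π_B·p_B = 0.05 × 0.00196298 = 9.81489e-05
  π_C·p_C = 0.89 × 1.93619e-08 = 1.72321e-08
Evidence: 0.00355274 + 9.81489e-05 + 1.72321e-08 = 0.0036509
P(Setting B | data) ≈ 0.027

0.027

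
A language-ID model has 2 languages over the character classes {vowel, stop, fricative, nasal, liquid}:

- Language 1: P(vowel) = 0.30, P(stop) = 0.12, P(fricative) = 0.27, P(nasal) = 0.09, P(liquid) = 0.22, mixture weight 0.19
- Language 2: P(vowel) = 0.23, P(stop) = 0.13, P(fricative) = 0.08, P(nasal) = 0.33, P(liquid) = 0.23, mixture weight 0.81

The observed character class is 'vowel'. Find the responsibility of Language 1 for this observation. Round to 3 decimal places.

0.234

P(component k | x) = π_k·f_k(x) / marginal(x), where marginal(x) = Σ_j π_j·f_j(x).
Categorical probabilities:
  p_1 = 0.3
  p_2 = 0.23
Unnormalised posteriors:
  π_1·p_1 = 0.19 × 0.3 = 0.057
  π_2·p_2 = 0.81 × 0.23 = 0.1863
Marginal: 0.057 + 0.1863 = 0.2433
So the posterior for Language 1 is 0.057 / 0.2433 ≈ 0.234.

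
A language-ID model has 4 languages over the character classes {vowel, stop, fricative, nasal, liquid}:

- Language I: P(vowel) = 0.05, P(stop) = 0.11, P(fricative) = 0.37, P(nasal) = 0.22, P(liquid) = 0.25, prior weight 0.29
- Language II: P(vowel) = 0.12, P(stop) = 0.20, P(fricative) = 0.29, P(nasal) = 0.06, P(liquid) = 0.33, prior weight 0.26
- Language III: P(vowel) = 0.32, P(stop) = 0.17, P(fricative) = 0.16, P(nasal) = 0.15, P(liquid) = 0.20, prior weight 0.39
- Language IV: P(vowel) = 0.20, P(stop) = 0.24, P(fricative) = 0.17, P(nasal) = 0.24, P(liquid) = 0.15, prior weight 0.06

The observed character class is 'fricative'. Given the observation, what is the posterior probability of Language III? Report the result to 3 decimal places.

By Bayes' theorem, P(k | x) = w_k f_k(x) / Σ_j w_j f_j(x).
Evaluate each component's likelihood at the observed value:
  p_I = 0.37
  p_II = 0.29
  p_III = 0.16
  p_IV = 0.17
Unnormalised posteriors:
  w_I·p_I = 0.29 × 0.37 = 0.1073
  w_II·p_II = 0.26 × 0.29 = 0.0754
  w_III·p_III = 0.39 × 0.16 = 0.0624
  w_IV·p_IV = 0.06 × 0.17 = 0.0102
Normaliser: 0.1073 + 0.0754 + 0.0624 + 0.0102 = 0.2553
So the posterior for Language III is 0.0624 / 0.2553 ≈ 0.244.

0.244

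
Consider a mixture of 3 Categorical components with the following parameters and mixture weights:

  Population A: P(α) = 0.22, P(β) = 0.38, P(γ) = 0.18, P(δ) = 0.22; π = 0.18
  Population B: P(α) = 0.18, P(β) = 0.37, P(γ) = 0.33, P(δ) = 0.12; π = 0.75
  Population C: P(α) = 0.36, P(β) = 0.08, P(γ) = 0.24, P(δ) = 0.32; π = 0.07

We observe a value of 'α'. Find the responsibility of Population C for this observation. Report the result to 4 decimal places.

0.1261

By Bayes' theorem, P(k | x) = π_k f_k(x) / Σ_j π_j f_j(x).
Component likelihoods at x = 'α':
  L_A = 0.22
  L_B = 0.18
  L_C = 0.36
Weight by the priors:
  π_A·L_A = 0.18 × 0.22 = 0.0396
  π_B·L_B = 0.75 × 0.18 = 0.135
  π_C·L_C = 0.07 × 0.36 = 0.0252
Sum: 0.0396 + 0.135 + 0.0252 = 0.1998
So the posterior for Population C is 0.0252 / 0.1998 ≈ 0.1261.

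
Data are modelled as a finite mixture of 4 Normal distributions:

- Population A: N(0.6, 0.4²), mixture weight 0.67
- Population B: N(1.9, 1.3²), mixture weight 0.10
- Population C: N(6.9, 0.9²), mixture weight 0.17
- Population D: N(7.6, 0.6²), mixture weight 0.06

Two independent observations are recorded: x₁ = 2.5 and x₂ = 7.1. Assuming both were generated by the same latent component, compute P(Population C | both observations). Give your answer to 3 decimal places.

By Bayes' theorem, P(k | x) = π_k f_k(x) / Σ_j π_j f_j(x).
Since both observations come from the same component, the likelihood for component k is f_k(x₁)·f_k(x₂).
  p_A = [(1/(0.4·√(2π)))·exp(−(2.5−0.6)²/(2·0.4²)) = 0.997356·exp(-11.28125) = 1.25738e-05] × [4.55414e-58] = 5.72628e-63
  p_B = [(1/(1.3·√(2π)))·exp(−(2.5−1.9)²/(2·1.3²)) = 0.306879·exp(-0.10651) = 0.275874] × [0.000102946] = 2.84002e-05
  p_C = [(1/(0.9·√(2π)))·exp(−(2.5−6.9)²/(2·0.9²)) = 0.443269·exp(-11.95062) = 2.86141e-06] × [0.432458] = 1.23744e-06
  p_D = [(1/(0.6·√(2π)))·exp(−(2.5−7.6)²/(2·0.6²)) = 0.664904·exp(-36.12500) = 1.36104e-16] × [0.469853] = 6.39489e-17
Multiply by the mixture weights:
  π_A·p_A = 0.67 × 5.72628e-63 = 3.8366e-63
  π_B·p_B = 0.10 × 2.84002e-05 = 2.84002e-06
  π_C·p_C = 0.17 × 1.23744e-06 = 2.10365e-07
  π_D·p_D = 0.06 × 6.39489e-17 = 3.83693e-18
Evidence: 3.8366e-63 + 2.84002e-06 + 2.10365e-07 + 3.83693e-18 = 3.05038e-06
So the posterior for Population C is 2.10365e-07 / 3.05038e-06 ≈ 0.069.

0.069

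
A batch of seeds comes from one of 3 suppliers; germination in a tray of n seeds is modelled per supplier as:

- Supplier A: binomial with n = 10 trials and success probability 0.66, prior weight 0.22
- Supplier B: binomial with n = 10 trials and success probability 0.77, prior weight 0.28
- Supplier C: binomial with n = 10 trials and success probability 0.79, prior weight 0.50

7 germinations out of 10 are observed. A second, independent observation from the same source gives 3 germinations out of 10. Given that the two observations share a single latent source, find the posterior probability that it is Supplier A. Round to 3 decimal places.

0.813

Apply Bayes' rule: the posterior for each component is proportional to its prior times its likelihood at x.
Since both observations come from the same component, the likelihood for component k is f_k(x₁)·f_k(x₂).
  L_A = [C(10,7)·0.66^7·0.34^3 = 120·0.0545516·0.039304 = 0.257292] × [0.0181203] = 0.0046622
  L_B = [C(10,7)·0.77^7·0.23^3 = 120·0.160485·0.012167 = 0.234315] × [0.0018653] = 0.000437067
  L_C = [C(10,7)·0.79^7·0.21^3 = 120·0.192039·0.009261 = 0.213417] × [0.00106561] = 0.000227419
Unnormalised posteriors:
  w_A·L_A = 0.22 × 0.0046622 = 0.00102568
  w_B·L_B = 0.28 × 0.000437067 = 0.000122379
  w_C·L_C = 0.50 × 0.000227419 = 0.000113709
Sum: 0.00102568 + 0.000122379 + 0.000113709 = 0.00126177
P(Supplier A | x₁,x₂) = 0.00102568 / 0.00126177 ≈ 0.813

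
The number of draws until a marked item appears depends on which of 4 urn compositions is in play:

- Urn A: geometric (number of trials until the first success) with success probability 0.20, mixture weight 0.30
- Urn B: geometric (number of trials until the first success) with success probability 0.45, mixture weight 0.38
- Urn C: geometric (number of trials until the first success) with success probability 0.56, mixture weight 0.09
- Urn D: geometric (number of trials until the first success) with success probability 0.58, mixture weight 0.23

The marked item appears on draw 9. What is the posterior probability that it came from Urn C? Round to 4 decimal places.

By Bayes' theorem, P(k | x) = w_k f_k(x) / Σ_j w_j f_j(x).
Geometric probabilities:
  p_A = 0.0335544
  p_B = 0.00376803
  p_C = 0.000786701
  p_D = 0.000561594
Multiply by the mixture weights:
  w_A·p_A = 0.30 × 0.0335544 = 0.0100663
  w_B·p_B = 0.38 × 0.00376803 = 0.00143185
  w_C·p_C = 0.09 × 0.000786701 = 7.0803e-05
  w_D·p_D = 0.23 × 0.000561594 = 0.000129167
Evidence: 0.0100663 + 0.00143185 + 7.0803e-05 + 0.000129167 = 0.0116981
So the posterior for Urn C is 7.0803e-05 / 0.0116981 ≈ 0.0061.

0.0061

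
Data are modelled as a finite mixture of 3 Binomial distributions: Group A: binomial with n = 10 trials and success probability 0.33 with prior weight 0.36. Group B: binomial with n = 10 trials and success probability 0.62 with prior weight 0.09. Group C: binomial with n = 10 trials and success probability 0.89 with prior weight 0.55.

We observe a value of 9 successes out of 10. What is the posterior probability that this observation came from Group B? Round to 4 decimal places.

0.0214

Posterior ∝ prior × likelihood, so P(k | x) ∝ P(Z=k) f_k(x); normalise over all components.
Binomial probabilities:
  L_A = 0.000310957
  L_B = 0.0514409
  L_C = 0.385392
Unnormalised posteriors:
  P(Z=A)·L_A = 0.36 × 0.000310957 = 0.000111945
  P(Z=B)·L_B = 0.09 × 0.0514409 = 0.00462968
  P(Z=C)·L_C = 0.55 × 0.385392 = 0.211966
Evidence: 0.000111945 + 0.00462968 + 0.211966 = 0.216707
P(Group B | data) = 0.00462968 / 0.216707 ≈ 0.0214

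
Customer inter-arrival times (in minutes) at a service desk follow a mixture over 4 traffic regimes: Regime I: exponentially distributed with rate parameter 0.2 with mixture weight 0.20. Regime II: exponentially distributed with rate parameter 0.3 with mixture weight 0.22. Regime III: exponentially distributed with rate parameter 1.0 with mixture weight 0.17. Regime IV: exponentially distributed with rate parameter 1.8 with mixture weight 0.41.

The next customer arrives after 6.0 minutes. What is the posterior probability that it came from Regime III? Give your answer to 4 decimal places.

0.0180

P(component k | x) = π_k·f_k(x) / marginal(x), where marginal(x) = Σ_j π_j·f_j(x).
Exponential densities:
  p_I = 0.2·e^(−0.2·6.0) = 0.2·e^(−1.2000) = 0.0602388
  p_II = 0.3·e^(−0.3·6.0) = 0.3·e^(−1.8000) = 0.0495897
  p_III = 1.0·e^(−1.0·6.0) = 1.0·e^(−6.0000) = 0.00247875
  p_IV = 1.8·e^(−1.8·6.0) = 1.8·e^(−10.8000) = 3.67191e-05
Unnormalised posteriors:
  π_I·p_I = 0.20 × 0.0602388 = 0.0120478
  π_II·p_II = 0.22 × 0.0495897 = 0.0109097
  π_III·p_III = 0.17 × 0.00247875 = 0.000421388
  π_IV·p_IV = 0.41 × 3.67191e-05 = 1.50548e-05
Sum: 0.0120478 + 0.0109097 + 0.000421388 + 1.50548e-05 = 0.0233939
Responsibility of Regime III: 0.000421388 / 0.0233939 ≈ 0.0180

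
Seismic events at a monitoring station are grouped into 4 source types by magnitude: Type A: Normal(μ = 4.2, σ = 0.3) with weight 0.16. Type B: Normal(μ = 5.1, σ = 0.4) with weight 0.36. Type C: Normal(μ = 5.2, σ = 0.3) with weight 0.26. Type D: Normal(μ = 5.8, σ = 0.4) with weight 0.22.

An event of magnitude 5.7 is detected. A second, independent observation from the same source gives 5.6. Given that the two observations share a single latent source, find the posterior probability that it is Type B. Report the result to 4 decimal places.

By Bayes' theorem, P(k | x) = w_k f_k(x) / Σ_j w_j f_j(x).
Since both observations come from the same component, the likelihood for component k is f_k(x₁)·f_k(x₂).
  p_A = [4.95573e-06] × [2.48202e-05] = 1.23002e-10
  p_B = [0.323794] × [0.456623] = 0.147852
  p_C = [0.33159] × [0.5467] = 0.181281
  p_D = [0.96667] × [0.880163] = 0.850828
Weight by the priors:
  w_A·p_A = 0.16 × 1.23002e-10 = 1.96803e-11
  w_B·p_B = 0.36 × 0.147852 = 0.0532266
  w_C·p_C = 0.26 × 0.181281 = 0.047133
  w_D·p_D = 0.22 × 0.850828 = 0.187182
Evidence: 1.96803e-11 + 0.0532266 + 0.047133 + 0.187182 = 0.287542
P(Type B | x₁,x₂) ≈ 0.1851

0.1851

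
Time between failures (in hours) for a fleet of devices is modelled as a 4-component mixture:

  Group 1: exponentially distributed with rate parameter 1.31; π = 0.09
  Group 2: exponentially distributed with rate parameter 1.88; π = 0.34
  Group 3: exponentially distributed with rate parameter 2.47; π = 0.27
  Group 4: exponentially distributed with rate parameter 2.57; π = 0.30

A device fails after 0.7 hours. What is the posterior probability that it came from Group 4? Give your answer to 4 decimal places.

0.2747

The responsibility of component k is P(Z=k) f_k(x) divided by Σ_j P(Z=j) f_j(x).
Evaluate each component's likelihood at the observed value:
  p_1 = 1.31·e^(−1.31·0.7) = 1.31·e^(−0.9170) = 0.523628
  p_2 = 1.88·e^(−1.88·0.7) = 1.88·e^(−1.3160) = 0.504227
  p_3 = 2.47·e^(−2.47·0.7) = 2.47·e^(−1.7290) = 0.438331
  p_4 = 2.57·e^(−2.57·0.7) = 2.57·e^(−1.7990) = 0.425243
Weight by the priors:
  P(Z=1)·p_1 = 0.09 × 0.523628 = 0.0471266
  P(Z=2)·p_2 = 0.34 × 0.504227 = 0.171437
  P(Z=3)·p_3 = 0.27 × 0.438331 = 0.118349
  P(Z=4)·p_4 = 0.30 × 0.425243 = 0.127573
Denominator: 0.0471266 + 0.171437 + 0.118349 + 0.127573 = 0.464486
P(Group 4 | the observation) = 0.127573 / 0.464486 ≈ 0.2747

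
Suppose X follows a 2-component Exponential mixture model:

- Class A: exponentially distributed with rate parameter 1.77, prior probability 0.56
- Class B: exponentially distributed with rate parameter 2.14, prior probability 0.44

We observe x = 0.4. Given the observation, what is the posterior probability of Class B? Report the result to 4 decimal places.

0.4503

Posterior ∝ prior × likelihood, so P(k | x) ∝ w_k f_k(x); normalise over all components.
Exponential densities:
  L_A = 1.77·e^(−1.77·0.4) = 1.77·e^(−0.7080) = 0.871952
  L_B = 2.14·e^(−2.14·0.4) = 2.14·e^(−0.8560) = 0.909196
Weight by the priors:
  w_A·L_A = 0.56 × 0.871952 = 0.488293
  w_B·L_B = 0.44 × 0.909196 = 0.400046
Sum: 0.488293 + 0.400046 = 0.88834
Responsibility of Class B: 0.400046 / 0.88834 ≈ 0.4503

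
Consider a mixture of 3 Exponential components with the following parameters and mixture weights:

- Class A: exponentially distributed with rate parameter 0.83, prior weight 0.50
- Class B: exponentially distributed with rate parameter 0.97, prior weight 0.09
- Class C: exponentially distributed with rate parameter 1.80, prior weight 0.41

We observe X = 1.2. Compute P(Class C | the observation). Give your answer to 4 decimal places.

0.3204

By Bayes' theorem, P(k | x) = w_k f_k(x) / Σ_j w_j f_j(x).
Component likelihoods at x = 1.2:
  f_A = 0.306564
  f_B = 0.302868
  f_C = 0.207585
Prior × likelihood for each component:
  w_A·f_A = 0.50 × 0.306564 = 0.153282
  w_B·f_B = 0.09 × 0.302868 = 0.0272581
  w_C·f_C = 0.41 × 0.207585 = 0.0851099
Marginal: 0.153282 + 0.0272581 + 0.0851099 = 0.26565
P(Class C | x) ≈ 0.3204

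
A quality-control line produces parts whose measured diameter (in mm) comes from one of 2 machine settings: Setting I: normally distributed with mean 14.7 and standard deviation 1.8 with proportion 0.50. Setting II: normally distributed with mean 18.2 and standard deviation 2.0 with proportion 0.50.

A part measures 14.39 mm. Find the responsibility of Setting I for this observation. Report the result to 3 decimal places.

0.870

By Bayes' theorem, P(k | x) = π_k f_k(x) / Σ_j π_j f_j(x).
Evaluate each component's likelihood at the observed value:
  L_I = (1/(1.8·√(2π)))·exp(−(14.39−14.7)²/(2·1.8²)) = 0.221635·exp(-0.01483) = 0.218372
  L_II = (1/(2.0·√(2π)))·exp(−(14.39−18.2)²/(2·2.0²)) = 0.199471·exp(-1.81451) = 0.0324973
Weight by the priors:
  π_I·L_I = 0.50 × 0.218372 = 0.109186
  π_II·L_II = 0.50 × 0.0324973 = 0.0162487
Evidence: 0.109186 + 0.0162487 = 0.125435
Responsibility of Setting I: 0.109186 / 0.125435 ≈ 0.870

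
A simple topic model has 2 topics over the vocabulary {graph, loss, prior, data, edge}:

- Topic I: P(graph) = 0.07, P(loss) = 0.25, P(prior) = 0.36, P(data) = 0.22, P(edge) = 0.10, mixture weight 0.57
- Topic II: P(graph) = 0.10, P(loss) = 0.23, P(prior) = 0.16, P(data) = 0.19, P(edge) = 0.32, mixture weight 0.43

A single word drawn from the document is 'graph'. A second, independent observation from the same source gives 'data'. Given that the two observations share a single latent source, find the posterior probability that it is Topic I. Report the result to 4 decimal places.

0.5179

By Bayes' theorem, P(k | x) = π_k f_k(x) / Σ_j π_j f_j(x).
Since both observations come from the same component, the likelihood for component k is f_k(x₁)·f_k(x₂).
  p_I = [0.07] × [0.22] = 0.0154
  p_II = [0.1] × [0.19] = 0.019
Multiply by the mixture weights:
  π_I·p_I = 0.57 × 0.0154 = 0.008778
  π_II·p_II = 0.43 × 0.019 = 0.00817
Denominator: 0.008778 + 0.00817 = 0.016948
Responsibility of Topic I: 0.008778 / 0.016948 ≈ 0.5179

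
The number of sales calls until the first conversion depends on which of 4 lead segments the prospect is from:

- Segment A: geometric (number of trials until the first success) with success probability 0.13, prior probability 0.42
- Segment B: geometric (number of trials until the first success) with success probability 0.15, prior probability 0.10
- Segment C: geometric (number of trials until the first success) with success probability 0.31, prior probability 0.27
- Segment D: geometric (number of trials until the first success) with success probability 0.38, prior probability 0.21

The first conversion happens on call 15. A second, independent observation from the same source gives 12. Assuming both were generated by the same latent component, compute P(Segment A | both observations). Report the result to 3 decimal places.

0.841

The responsibility of component k is w_k f_k(x) divided by Σ_j w_j f_j(x).
Since both observations come from the same component, the likelihood for component k is f_k(x₁)·f_k(x₂).
  f_A = [0.0185018] × [0.0280967] = 0.000519838
  f_B = [0.0154155] × [0.0251015] = 0.000386951
  f_C = [0.00171889] × [0.00523241] = 8.99395e-06
  f_D = [0.000471267] × [0.00197739] = 9.31879e-07
Unnormalised posteriors:
  w_A·f_A = 0.42 × 0.000519838 = 0.000218332
  w_B·f_B = 0.10 × 0.000386951 = 3.86951e-05
  w_C·f_C = 0.27 × 8.99395e-06 = 2.42837e-06
  w_D·f_D = 0.21 × 9.31879e-07 = 1.95695e-07
Evidence: 0.000218332 + 3.86951e-05 + 2.42837e-06 + 1.95695e-07 = 0.000259651
Responsibility of Segment A: 0.000218332 / 0.000259651 ≈ 0.841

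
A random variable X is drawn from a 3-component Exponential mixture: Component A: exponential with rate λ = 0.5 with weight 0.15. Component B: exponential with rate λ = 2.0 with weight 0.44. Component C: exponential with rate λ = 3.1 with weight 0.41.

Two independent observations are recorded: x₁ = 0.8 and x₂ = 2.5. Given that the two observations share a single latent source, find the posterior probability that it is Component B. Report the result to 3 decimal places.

Apply Bayes' rule: the posterior for each component is proportional to its prior times its likelihood at x.
Since both observations come from the same component, the likelihood for component k is f_k(x₁)·f_k(x₂).
  p_A = [0.33516] × [0.143252] = 0.0480125
  p_B = [0.403793] × [0.0134759] = 0.00544147
  p_C = [0.259604] × [0.0013353] = 0.00034665
Weight by the priors:
  π_A·p_A = 0.15 × 0.0480125 = 0.00720187
  π_B·p_B = 0.44 × 0.00544147 = 0.00239425
  π_C·p_C = 0.41 × 0.00034665 = 0.000142126
Denominator: 0.00720187 + 0.00239425 + 0.000142126 = 0.00973825
So the posterior for Component B is 0.00239425 / 0.00973825 ≈ 0.246.

0.246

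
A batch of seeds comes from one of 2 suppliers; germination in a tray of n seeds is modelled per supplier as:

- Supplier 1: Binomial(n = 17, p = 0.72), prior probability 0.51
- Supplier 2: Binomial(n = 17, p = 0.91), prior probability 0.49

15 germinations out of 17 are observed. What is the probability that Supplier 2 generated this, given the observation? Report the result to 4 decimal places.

The responsibility of component k is P(Z=k) f_k(x) divided by Σ_j P(Z=j) f_j(x).
Evaluate each component's likelihood at the observed value:
  f_1 = C(17,15)·0.72^15·0.28^2 = 136·0.00724415·0.0784 = 0.07724
  f_2 = C(17,15)·0.91^15·0.09^2 = 136·0.243008·0.0081 = 0.267698
Multiply by the mixture weights:
  P(Z=1)·f_1 = 0.51 × 0.07724 = 0.0393924
  P(Z=2)·f_2 = 0.49 × 0.267698 = 0.131172
Denominator: 0.0393924 + 0.131172 = 0.170564
So the posterior for Supplier 2 is 0.131172 / 0.170564 ≈ 0.7690.

0.7690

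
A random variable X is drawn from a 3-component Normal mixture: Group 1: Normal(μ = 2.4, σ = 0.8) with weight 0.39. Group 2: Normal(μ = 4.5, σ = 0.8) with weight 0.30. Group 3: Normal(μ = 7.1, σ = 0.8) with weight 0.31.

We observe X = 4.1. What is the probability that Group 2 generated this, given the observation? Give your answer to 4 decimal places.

Posterior ∝ prior × likelihood, so P(k | x) ∝ π_k f_k(x); normalise over all components.
Component likelihoods at x = 4.1:
  p_1 = (1/(0.8·√(2π)))·exp(−(4.1−2.4)²/(2·0.8²)) = 0.498678·exp(-2.25781) = 0.0521512
  p_2 = (1/(0.8·√(2π)))·exp(−(4.1−4.5)²/(2·0.8²)) = 0.498678·exp(-0.12500) = 0.440082
  p_3 = (1/(0.8·√(2π)))·exp(−(4.1−7.1)²/(2·0.8²)) = 0.498678·exp(-7.03125) = 0.000440745
Multiply by the mixture weights:
  π_1·p_1 = 0.39 × 0.0521512 = 0.020339
  π_2·p_2 = 0.30 × 0.440082 = 0.132024
  π_3·p_3 = 0.31 × 0.000440745 = 0.000136631
Marginal: 0.020339 + 0.132024 + 0.000136631 = 0.1525
P(Group 2 | x) = 0.132024 / 0.1525 ≈ 0.8657

0.8657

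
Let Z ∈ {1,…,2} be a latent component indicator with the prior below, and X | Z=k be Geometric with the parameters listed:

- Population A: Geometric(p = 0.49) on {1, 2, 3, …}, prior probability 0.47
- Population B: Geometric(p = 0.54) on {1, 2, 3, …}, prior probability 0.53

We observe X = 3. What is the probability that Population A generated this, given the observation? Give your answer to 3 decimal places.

0.497

The responsibility of component k is π_k f_k(x) divided by Σ_j π_j f_j(x).
Geometric probabilities:
  p_A = 0.49·(1−0.49)^2 = 0.49·0.2601 = 0.127449
  p_B = 0.54·(1−0.54)^2 = 0.54·0.2116 = 0.114264
Unnormalised posteriors:
  π_A·p_A = 0.47 × 0.127449 = 0.059901
  π_B·p_B = 0.53 × 0.114264 = 0.0605599
Marginal: 0.059901 + 0.0605599 = 0.120461
P(Population A | the observation) ≈ 0.497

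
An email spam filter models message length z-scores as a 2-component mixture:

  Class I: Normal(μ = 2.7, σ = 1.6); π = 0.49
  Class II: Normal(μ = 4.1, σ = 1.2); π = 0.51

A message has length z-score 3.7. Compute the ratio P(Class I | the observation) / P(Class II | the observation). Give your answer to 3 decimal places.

0.627

Only the two components matter; the odds are (π_i f_i(x)) / (π_j f_j(x)).
Evaluate each component's likelihood at the observed value:
  L_I = (1/(1.6·√(2π)))·exp(−(3.7−2.7)²/(2·1.6²)) = 0.249339·exp(-0.19531) = 0.205101
  L_II = (1/(1.2·√(2π)))·exp(−(3.7−4.1)²/(2·1.2²)) = 0.332452·exp(-0.05556) = 0.314486
Odds = (0.49/0.51) × (0.205101/0.314486) = 0.960784 × 0.652177 ≈ 0.627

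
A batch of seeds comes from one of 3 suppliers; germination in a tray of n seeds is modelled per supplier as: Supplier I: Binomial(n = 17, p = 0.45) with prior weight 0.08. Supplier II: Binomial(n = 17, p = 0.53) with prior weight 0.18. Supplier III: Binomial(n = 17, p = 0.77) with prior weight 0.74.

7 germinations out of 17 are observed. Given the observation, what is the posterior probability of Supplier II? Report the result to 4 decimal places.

0.5797

Apply Bayes' rule: the posterior for each component is proportional to its prior times its likelihood at x.
Evaluate each component's likelihood at the observed value:
  p_I = C(17,7)·0.45^7·0.55^10 = 19448·0.00373669·0.00253295 = 0.184073
  p_II = C(17,7)·0.53^7·0.47^10 = 19448·0.0117471·0.000525991 = 0.120167
  p_III = C(17,7)·0.77^7·0.23^10 = 19448·0.160485·4.14265e-07 = 0.00129297
Prior × likelihood for each component:
  π_I·p_I = 0.08 × 0.184073 = 0.0147258
  π_II·p_II = 0.18 × 0.120167 = 0.02163
  π_III·p_III = 0.74 × 0.00129297 = 0.000956798
Marginal: 0.0147258 + 0.02163 + 0.000956798 = 0.0373126
P(Supplier II | data) ≈ 0.5797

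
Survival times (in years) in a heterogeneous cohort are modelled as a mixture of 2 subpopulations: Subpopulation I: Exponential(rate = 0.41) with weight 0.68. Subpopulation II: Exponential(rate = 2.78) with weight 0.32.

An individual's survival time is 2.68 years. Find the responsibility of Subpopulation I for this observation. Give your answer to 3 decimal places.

0.994

P(component k | x) = P(Z=k)·f_k(x) / marginal(x), where marginal(x) = Σ_j P(Z=j)·f_j(x).
Component likelihoods at x = 2.68 years:
  f_I = 0.41·e^(−0.41·2.68) = 0.41·e^(−1.0988) = 0.136641
  f_II = 2.78·e^(−2.78·2.68) = 2.78·e^(−7.4504) = 0.00161576
Unnormalised posteriors:
  P(Z=I)·f_I = 0.68 × 0.136641 = 0.0929159
  P(Z=II)·f_II = 0.32 × 0.00161576 = 0.000517044
Sum: 0.0929159 + 0.000517044 = 0.0934329
Responsibility of Subpopulation I: 0.0929159 / 0.0934329 ≈ 0.994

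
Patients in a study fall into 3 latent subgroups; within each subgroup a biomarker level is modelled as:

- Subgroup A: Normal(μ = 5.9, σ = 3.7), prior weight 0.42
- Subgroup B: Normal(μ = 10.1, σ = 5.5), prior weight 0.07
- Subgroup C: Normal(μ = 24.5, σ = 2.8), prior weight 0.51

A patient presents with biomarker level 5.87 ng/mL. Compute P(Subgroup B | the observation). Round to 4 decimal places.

Posterior ∝ prior × likelihood, so P(k | x) ∝ w_k f_k(x); normalise over all components.
Evaluate each component's likelihood at the observed value:
  p_A = 0.107819
  p_B = 0.0539641
  p_C = 3.47249e-11
Unnormalised posteriors:
  w_A·p_A = 0.42 × 0.107819 = 0.0452839
  w_B·p_B = 0.07 × 0.0539641 = 0.00377748
  w_C·p_C = 0.51 × 3.47249e-11 = 1.77097e-11
Sum: 0.0452839 + 0.00377748 + 1.77097e-11 = 0.0490613
P(Subgroup B | data) ≈ 0.0770

0.0770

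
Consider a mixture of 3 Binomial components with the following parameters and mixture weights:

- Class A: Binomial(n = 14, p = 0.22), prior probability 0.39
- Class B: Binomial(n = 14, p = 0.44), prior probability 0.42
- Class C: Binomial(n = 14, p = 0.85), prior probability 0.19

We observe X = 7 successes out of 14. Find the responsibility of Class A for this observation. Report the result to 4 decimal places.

0.0684

The responsibility of component k is w_k f_k(x) divided by Σ_j w_j f_j(x).
Binomial probabilities:
  L_A = 0.0150372
  L_B = 0.189248
  L_C = 0.00187983
Prior × likelihood for each component:
  w_A·L_A = 0.39 × 0.0150372 = 0.00586453
  w_B·L_B = 0.42 × 0.189248 = 0.0794843
  w_C·L_C = 0.19 × 0.00187983 = 0.000357168
Denominator: 0.00586453 + 0.0794843 + 0.000357168 = 0.085706
P(Class A | data) = 0.00586453 / 0.085706 ≈ 0.0684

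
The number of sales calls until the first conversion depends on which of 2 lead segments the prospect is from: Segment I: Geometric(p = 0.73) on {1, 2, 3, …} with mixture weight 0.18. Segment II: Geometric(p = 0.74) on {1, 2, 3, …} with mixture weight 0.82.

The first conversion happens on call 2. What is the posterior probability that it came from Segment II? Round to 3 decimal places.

The responsibility of component k is π_k f_k(x) divided by Σ_j π_j f_j(x).
Geometric probabilities:
  L_I = 0.1971
  L_II = 0.1924
Multiply by the mixture weights:
  π_I·L_I = 0.18 × 0.1971 = 0.035478
  π_II·L_II = 0.82 × 0.1924 = 0.157768
Sum: 0.035478 + 0.157768 = 0.193246
So the posterior for Segment II is 0.157768 / 0.193246 ≈ 0.816.

0.816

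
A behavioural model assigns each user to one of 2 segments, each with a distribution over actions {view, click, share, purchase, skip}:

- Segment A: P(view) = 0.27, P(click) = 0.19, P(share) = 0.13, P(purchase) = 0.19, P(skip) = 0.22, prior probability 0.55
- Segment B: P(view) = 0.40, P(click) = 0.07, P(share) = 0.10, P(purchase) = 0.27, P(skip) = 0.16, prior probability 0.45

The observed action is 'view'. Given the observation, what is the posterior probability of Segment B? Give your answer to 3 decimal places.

0.548

Apply Bayes' rule: the posterior for each component is proportional to its prior times its likelihood at x.
Component likelihoods at x = 'view':
  L_A = P(view | comp) = 0.27
  L_B = P(view | comp) = 0.40
Unnormalised posteriors:
  π_A·L_A = 0.55 × 0.27 = 0.1485
  π_B·L_B = 0.45 × 0.4 = 0.18
Evidence: 0.1485 + 0.18 = 0.3285
P(Segment B | 'view') ≈ 0.548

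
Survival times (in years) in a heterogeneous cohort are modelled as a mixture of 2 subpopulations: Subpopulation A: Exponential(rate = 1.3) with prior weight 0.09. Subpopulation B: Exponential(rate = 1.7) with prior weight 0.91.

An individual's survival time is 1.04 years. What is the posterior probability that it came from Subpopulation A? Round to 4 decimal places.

Apply Bayes' rule: the posterior for each component is proportional to its prior times its likelihood at x.
Evaluate each component's likelihood at the observed value:
  L_A = 1.3·e^(−1.3·1.04) = 1.3·e^(−1.3520) = 0.336339
  L_B = 1.7·e^(−1.7·1.04) = 1.7·e^(−1.7680) = 0.290146
Prior × likelihood for each component:
  w_A·L_A = 0.09 × 0.336339 = 0.0302705
  w_B·L_B = 0.91 × 0.290146 = 0.264033
Evidence: 0.0302705 + 0.264033 = 0.294303
P(Subpopulation A | x) = 0.0302705 / 0.294303 ≈ 0.1029

0.1029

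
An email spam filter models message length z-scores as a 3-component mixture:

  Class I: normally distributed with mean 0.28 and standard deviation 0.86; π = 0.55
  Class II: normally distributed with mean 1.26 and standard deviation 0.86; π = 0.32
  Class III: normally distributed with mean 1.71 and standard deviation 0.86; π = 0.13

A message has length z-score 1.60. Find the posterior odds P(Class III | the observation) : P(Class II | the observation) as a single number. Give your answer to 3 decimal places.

Since P(k|x) ∝ w_k f_k(x), the posterior odds are w_i f_i(x) / (w_j f_j(x)).
Evaluate each component's likelihood at the observed value:
  f_I = (1/(0.86·√(2π)))·exp(−(1.60−0.28)²/(2·0.86²)) = 0.463886·exp(-1.17793) = 0.142837
  f_II = (1/(0.86·√(2π)))·exp(−(1.60−1.26)²/(2·0.86²)) = 0.463886·exp(-0.07815) = 0.429014
  f_III = (1/(0.86·√(2π)))·exp(−(1.60−1.71)²/(2·0.86²)) = 0.463886·exp(-0.00818) = 0.460107
Posterior odds = (w_III·f_III) / (w_II·f_II) = (0.13·0.460107) / (0.32·0.429014) = 0.0598139 / 0.137284 ≈ 0.436

0.436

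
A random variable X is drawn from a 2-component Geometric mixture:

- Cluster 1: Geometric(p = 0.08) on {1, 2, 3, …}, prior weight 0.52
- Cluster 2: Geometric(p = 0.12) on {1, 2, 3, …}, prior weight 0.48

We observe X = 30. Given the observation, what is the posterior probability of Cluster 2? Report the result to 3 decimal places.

0.276

P(component k | x) = π_k·f_k(x) / marginal(x), where marginal(x) = Σ_j π_j·f_j(x).
Geometric probabilities:
  f_1 = 0.08·(1−0.08)^29 = 0.08·0.0890937 = 0.0071275
  f_2 = 0.12·(1−0.12)^29 = 0.12·0.0245469 = 0.00294563
Prior × likelihood for each component:
  π_1·f_1 = 0.52 × 0.0071275 = 0.0037063
  π_2·f_2 = 0.48 × 0.00294563 = 0.0014139
Sum: 0.0037063 + 0.0014139 = 0.0051202
P(Cluster 2 | 30) = 0.0014139 / 0.0051202 ≈ 0.276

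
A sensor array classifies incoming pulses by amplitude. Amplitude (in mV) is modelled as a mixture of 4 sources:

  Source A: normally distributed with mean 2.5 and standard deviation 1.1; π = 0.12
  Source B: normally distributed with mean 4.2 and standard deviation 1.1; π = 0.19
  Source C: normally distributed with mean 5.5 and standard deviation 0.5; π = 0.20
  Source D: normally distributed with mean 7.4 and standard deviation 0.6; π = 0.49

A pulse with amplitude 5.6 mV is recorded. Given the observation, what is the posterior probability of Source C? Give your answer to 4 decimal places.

The responsibility of component k is w_k f_k(x) divided by Σ_j w_j f_j(x).
Evaluate each component's likelihood at the observed value:
  f_A = 0.00683757
  f_B = 0.161352
  f_C = 0.782085
  f_D = 0.00738641
Unnormalised posteriors:
  w_A·f_A = 0.12 × 0.00683757 = 0.000820508
  w_B·f_B = 0.19 × 0.161352 = 0.0306569
  w_C·f_C = 0.20 × 0.782085 = 0.156417
  w_D·f_D = 0.49 × 0.00738641 = 0.00361934
Evidence: 0.000820508 + 0.0306569 + 0.156417 + 0.00361934 = 0.191514
P(Source C | the observation) = 0.156417 / 0.191514 ≈ 0.8167

0.8167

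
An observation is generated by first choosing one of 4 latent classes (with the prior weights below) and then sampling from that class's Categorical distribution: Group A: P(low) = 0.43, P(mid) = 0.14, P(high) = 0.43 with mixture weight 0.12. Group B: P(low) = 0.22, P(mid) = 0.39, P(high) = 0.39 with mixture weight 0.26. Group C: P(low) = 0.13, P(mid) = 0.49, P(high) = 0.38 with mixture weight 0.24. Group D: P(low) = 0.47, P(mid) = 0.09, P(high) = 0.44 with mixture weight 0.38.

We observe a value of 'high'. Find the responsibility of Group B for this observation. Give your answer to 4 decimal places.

The responsibility of component k is P(Z=k) f_k(x) divided by Σ_j P(Z=j) f_j(x).
Categorical probabilities:
  p_A = P(high | comp) = 0.43
  p_B = P(high | comp) = 0.39
  p_C = P(high | comp) = 0.38
  p_D = P(high | comp) = 0.44
Prior × likelihood for each component:
  P(Z=A)·p_A = 0.12 × 0.43 = 0.0516
  P(Z=B)·p_B = 0.26 × 0.39 = 0.1014
  P(Z=C)·p_C = 0.24 × 0.38 = 0.0912
  P(Z=D)·p_D = 0.38 × 0.44 = 0.1672
Normaliser: 0.0516 + 0.1014 + 0.0912 + 0.1672 = 0.4114
P(Group B | 'high') = 0.1014 / 0.4114 ≈ 0.2465

0.2465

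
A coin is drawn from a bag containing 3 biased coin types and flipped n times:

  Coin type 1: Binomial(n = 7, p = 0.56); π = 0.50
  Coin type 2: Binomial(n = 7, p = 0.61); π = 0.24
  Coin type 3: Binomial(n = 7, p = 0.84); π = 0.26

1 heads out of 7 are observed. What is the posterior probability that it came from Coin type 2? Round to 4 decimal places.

0.2020

The responsibility of component k is π_k f_k(x) divided by Σ_j π_j f_j(x).
Binomial probabilities:
  p_1 = 0.0284448
  p_2 = 0.015025
  p_3 = 9.865e-05
Weight by the priors:
  π_1·p_1 = 0.50 × 0.0284448 = 0.0142224
  π_2·p_2 = 0.24 × 0.015025 = 0.00360601
  π_3·p_3 = 0.26 × 9.865e-05 = 2.5649e-05
Normaliser: 0.0142224 + 0.00360601 + 2.5649e-05 = 0.017854
Responsibility of Coin type 2: 0.00360601 / 0.017854 ≈ 0.2020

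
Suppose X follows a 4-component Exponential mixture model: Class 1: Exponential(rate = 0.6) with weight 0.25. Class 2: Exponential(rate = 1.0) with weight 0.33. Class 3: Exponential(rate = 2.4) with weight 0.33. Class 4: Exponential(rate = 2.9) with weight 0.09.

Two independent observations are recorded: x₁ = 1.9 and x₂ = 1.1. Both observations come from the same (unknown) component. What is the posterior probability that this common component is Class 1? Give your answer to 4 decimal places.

By Bayes' theorem, P(k | x) = π_k f_k(x) / Σ_j π_j f_j(x).
Since both observations come from the same component, the likelihood for component k is f_k(x₁)·f_k(x₂).
  p_1 = [0.6·e^(−0.6·1.9) = 0.6·e^(−1.1400) = 0.191891] × [0.310111] = 0.0595076
  p_2 = [1.0·e^(−1.0·1.9) = 1.0·e^(−1.9000) = 0.149569] × [0.332871] = 0.0497871
  p_3 = [2.4·e^(−2.4·1.9) = 2.4·e^(−4.5600) = 0.0251089] × [0.171267] = 0.00430033
  p_4 = [2.9·e^(−2.9·1.9) = 2.9·e^(−5.5100) = 0.0117337] × [0.119398] = 0.00140099
Multiply by the mixture weights:
  π_1·p_1 = 0.25 × 0.0595076 = 0.0148769
  π_2·p_2 = 0.33 × 0.0497871 = 0.0164297
  π_3·p_3 = 0.33 × 0.00430033 = 0.00141911
  π_4·p_4 = 0.09 × 0.00140099 = 0.000126089
Normaliser: 0.0148769 + 0.0164297 + 0.00141911 + 0.000126089 = 0.0328518
Responsibility of Class 1: 0.0148769 / 0.0328518 ≈ 0.4528

0.4528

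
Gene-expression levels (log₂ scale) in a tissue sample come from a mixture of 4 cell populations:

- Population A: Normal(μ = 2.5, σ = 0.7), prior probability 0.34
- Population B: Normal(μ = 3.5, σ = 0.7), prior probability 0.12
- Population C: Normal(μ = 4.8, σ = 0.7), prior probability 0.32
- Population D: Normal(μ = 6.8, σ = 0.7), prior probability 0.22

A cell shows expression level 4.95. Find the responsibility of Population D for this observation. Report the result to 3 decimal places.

The responsibility of component k is π_k f_k(x) divided by Σ_j π_j f_j(x).
Component likelihoods at x = 4.95:
  L_A = 0.00124669
  L_B = 0.0666919
  L_C = 0.556982
  L_D = 0.0173422
Prior × likelihood for each component:
  π_A·L_A = 0.34 × 0.00124669 = 0.000423874
  π_B·L_B = 0.12 × 0.0666919 = 0.00800303
  π_C·L_C = 0.32 × 0.556982 = 0.178234
  π_D·L_D = 0.22 × 0.0173422 = 0.00381529
Marginal: 0.000423874 + 0.00800303 + 0.178234 + 0.00381529 = 0.190476
P(Population D | 4.95) ≈ 0.020

0.020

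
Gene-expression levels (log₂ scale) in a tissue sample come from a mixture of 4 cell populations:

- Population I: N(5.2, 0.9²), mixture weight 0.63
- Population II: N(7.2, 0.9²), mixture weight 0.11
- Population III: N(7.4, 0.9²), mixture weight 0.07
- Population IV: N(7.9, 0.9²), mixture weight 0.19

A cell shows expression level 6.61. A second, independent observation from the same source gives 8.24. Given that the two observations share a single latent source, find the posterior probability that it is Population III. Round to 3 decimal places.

0.220

P(component k | x) = w_k·f_k(x) / marginal(x), where marginal(x) = Σ_j w_j·f_j(x).
Since both observations come from the same component, the likelihood for component k is f_k(x₁)·f_k(x₂).
  p_I = [(1/(0.9·√(2π)))·exp(−(6.61−5.2)²/(2·0.9²)) = 0.443269·exp(-1.22722) = 0.129925] × [0.00147622] = 0.000191798
  p_II = [(1/(0.9·√(2π)))·exp(−(6.61−7.2)²/(2·0.9²)) = 0.443269·exp(-0.21488) = 0.357559] × [0.227357] = 0.0812937
  p_III = [(1/(0.9·√(2π)))·exp(−(6.61−7.4)²/(2·0.9²)) = 0.443269·exp(-0.38525) = 0.301548] × [0.286753] = 0.0864699
  p_IV = [(1/(0.9·√(2π)))·exp(−(6.61−7.9)²/(2·0.9²)) = 0.443269·exp(-1.02722) = 0.15869] × [0.412741] = 0.065498
Prior × likelihood for each component:
  w_I·p_I = 0.63 × 0.000191798 = 0.000120833
  w_II·p_II = 0.11 × 0.0812937 = 0.00894231
  w_III·p_III = 0.07 × 0.0864699 = 0.0060529
  w_IV·p_IV = 0.19 × 0.065498 = 0.0124446
Normaliser: 0.000120833 + 0.00894231 + 0.0060529 + 0.0124446 = 0.0275606
P(Population III | x₁,x₂) ≈ 0.220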